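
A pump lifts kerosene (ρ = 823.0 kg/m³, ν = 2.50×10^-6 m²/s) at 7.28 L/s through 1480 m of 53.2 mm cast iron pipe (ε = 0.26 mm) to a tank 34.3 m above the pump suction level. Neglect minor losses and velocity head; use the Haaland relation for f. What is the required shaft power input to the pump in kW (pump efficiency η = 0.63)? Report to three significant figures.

V = 4Q/(πD²) = 3.275 m/s; Re = 6.97×10^4; ε/D = 0.00489; f = 0.03144
h_f = f(L/D)V²/2g = 478.2 m
Total head H = z + h_f = 34.3 + 478.2 = 512.5 m
P_hyd = ρgQH = 823.0·9.81·0.00728·512.5 = 30.12 kW
P_shaft = P_hyd/η = 30.12/0.63 = 47.81 kW

P_shaft ≈ 47.8 kW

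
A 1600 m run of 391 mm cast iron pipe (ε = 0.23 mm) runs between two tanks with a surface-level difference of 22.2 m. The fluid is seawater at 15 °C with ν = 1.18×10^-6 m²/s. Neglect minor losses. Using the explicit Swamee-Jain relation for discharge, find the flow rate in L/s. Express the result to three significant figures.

Swamee-Jain (Type II): Q = -0.965·√(gD⁵h_f/L)·ln[ε/(3.7D) + √(3.17ν²L/(gD³h_f))]
√(gD⁵h_f/L) = √(9.81·0.391⁵·22.2/1600) = 0.03527
ε/(3.7D) = 1.59×10^-4; √(3.17ν²L/(gD³h_f)) = 2.33×10^-5
Q = -0.965·0.03527·ln(1.823×10^-4) = 0.2930 m³/s
Check: V = 2.44 m/s, Re = 8.09×10^5, f = 0.01798, h_f = 22.3 m ≈ 22.2 m ✓

Q ≈ 293 L/s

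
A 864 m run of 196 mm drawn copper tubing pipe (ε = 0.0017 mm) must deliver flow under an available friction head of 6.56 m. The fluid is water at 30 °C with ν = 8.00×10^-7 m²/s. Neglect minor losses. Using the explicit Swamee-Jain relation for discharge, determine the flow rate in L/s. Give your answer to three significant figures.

Q ≈ 43.4 L/s

Swamee-Jain (Type II): Q = -0.965·√(gD⁵h_f/L)·ln[ε/(3.7D) + √(3.17ν²L/(gD³h_f))]
√(gD⁵h_f/L) = √(9.81·0.196⁵·6.56/864) = 0.004642
ε/(3.7D) = 2.34×10^-6; √(3.17ν²L/(gD³h_f)) = 6.01×10^-5
Q = -0.965·0.004642·ln(6.249×10^-5) = 0.04336 m³/s
Check: V = 1.44 m/s, Re = 3.52×10^5, f = 0.01406, h_f = 6.53 m ≈ 6.56 m ✓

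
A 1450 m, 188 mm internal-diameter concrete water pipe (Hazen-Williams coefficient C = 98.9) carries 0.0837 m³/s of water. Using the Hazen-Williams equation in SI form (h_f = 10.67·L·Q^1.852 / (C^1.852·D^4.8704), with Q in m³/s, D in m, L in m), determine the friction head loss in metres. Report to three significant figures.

h_f = 10.67·1450·0.0837^1.852 / (98.9^1.852·0.188^4.8704) = 108.3 m

h_f ≈ 108 m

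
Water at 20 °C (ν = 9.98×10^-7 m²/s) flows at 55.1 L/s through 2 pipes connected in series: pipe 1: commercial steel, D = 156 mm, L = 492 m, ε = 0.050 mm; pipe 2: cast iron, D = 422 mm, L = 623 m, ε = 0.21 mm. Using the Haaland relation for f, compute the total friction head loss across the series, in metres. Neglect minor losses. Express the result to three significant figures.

H ≈ 22.2 m

Pipe 1: V = 2.883 m/s, Re = 4.51×10^5, ε/D = 3.21×10^-4, f = 0.01643, h_1 = f(L/D)V²/2g = 21.94 m
Pipe 2: V = 0.3939 m/s, Re = 1.67×10^5, ε/D = 4.98×10^-4, f = 0.01894, h_2 = f(L/D)V²/2g = 0.2212 m
Series → Q common, losses add: H = Σh = 22.16 m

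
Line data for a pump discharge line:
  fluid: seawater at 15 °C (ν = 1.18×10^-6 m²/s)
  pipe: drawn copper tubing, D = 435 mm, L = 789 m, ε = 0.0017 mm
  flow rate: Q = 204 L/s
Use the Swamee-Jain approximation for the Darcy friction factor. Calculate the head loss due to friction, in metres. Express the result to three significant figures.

h_f ≈ 2.29 m

V = 4Q/(πD²) = 4·0.204/(π·0.435²) = 1.373 m/s
Re = VD/ν = 1.373·0.435/1.18×10^-6 = 5.06×10^5 → turbulent
ε/D = 0.0017/435 = 3.91×10^-6
Swamee-Jain: f = 0.01313
h_f = f(L/D)V²/(2g) = 0.01313·(789/0.435)·1.373²/(2·9.81) = 2.286 m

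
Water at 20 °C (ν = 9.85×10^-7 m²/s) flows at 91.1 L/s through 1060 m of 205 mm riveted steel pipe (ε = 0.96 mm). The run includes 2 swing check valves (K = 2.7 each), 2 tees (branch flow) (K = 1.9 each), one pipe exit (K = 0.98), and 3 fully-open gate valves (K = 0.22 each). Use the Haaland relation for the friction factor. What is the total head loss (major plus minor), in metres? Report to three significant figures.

H_L ≈ 64.4 m

V = 4Q/(πD²) = 2.760 m/s; V²/2g = 0.3883 m
Re = 5.74×10^5, ε/D = 0.00468 → f = 0.02999 (Haaland)
Major: h_f = f(L/D)·V²/2g = 0.02999·5171·0.3883 = 60.21 m
Minor: ΣK = 10.8; h_m = ΣK·V²/2g = 4.209 m
Total H_L = 60.21 + 4.209 = 64.42 m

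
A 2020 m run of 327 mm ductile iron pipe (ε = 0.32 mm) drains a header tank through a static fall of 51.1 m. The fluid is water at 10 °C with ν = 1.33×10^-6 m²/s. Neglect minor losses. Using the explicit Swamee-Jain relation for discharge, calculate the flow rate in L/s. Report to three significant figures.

Q ≈ 239 L/s

Swamee-Jain (Type II): Q = -0.965·√(gD⁵h_f/L)·ln[ε/(3.7D) + √(3.17ν²L/(gD³h_f))]
√(gD⁵h_f/L) = √(9.81·0.327⁵·51.1/2020) = 0.03046
ε/(3.7D) = 2.64×10^-4; √(3.17ν²L/(gD³h_f)) = 2.54×10^-5
Q = -0.965·0.03046·ln(2.899×10^-4) = 0.2394 m³/s
Check: V = 2.85 m/s, Re = 7.01×10^5, f = 0.02008, h_f = 51.4 m ≈ 51.1 m ✓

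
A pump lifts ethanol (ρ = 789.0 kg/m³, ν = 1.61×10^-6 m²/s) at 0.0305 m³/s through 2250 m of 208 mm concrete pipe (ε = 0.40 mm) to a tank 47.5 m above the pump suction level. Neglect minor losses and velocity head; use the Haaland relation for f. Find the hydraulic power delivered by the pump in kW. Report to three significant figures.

V = 4Q/(πD²) = 0.8976 m/s; Re = 1.16×10^5; ε/D = 0.00192; f = 0.02457
h_f = f(L/D)V²/2g = 10.92 m
Total head H = z + h_f = 47.5 + 10.92 = 58.42 m
P_hyd = ρgQH = 789.0·9.81·0.0305·58.42 = 13.79 kW

P_hyd ≈ 13.8 kW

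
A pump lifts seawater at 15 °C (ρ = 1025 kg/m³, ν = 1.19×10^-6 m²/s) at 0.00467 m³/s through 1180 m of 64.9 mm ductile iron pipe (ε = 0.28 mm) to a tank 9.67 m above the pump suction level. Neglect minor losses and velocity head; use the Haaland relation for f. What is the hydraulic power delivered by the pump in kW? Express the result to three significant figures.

V = 4Q/(πD²) = 1.412 m/s; Re = 7.70×10^4; ε/D = 0.00431; f = 0.03031
h_f = f(L/D)V²/2g = 55.98 m
Total head H = z + h_f = 9.67 + 55.98 = 65.65 m
P_hyd = ρgQH = 1025·9.81·0.00467·65.65 = 3.083 kW

P_hyd ≈ 3.08 kW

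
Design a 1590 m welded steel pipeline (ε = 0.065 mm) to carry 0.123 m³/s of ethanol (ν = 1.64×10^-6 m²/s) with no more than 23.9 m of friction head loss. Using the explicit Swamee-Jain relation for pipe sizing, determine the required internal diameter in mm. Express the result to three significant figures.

D ≈ 271 mm

Swamee-Jain (Type III): D = 0.66·[ε^1.25·(LQ²/(gh_f))^4.75 + ν·Q^9.4·(L/(gh_f))^5.2]^0.04
LQ²/(gh_f) = 0.1026; L/(gh_f) = 6.782
Term 1 = ε^1.25·(…)^4.75 = 1.17×10^-10; Term 2 = ν·Q^9.4·(…)^5.2 = 9.61×10^-11
D = 0.66·(1.17×10^-10 + 9.61×10^-11)^0.04 = 0.2708 m = 271 mm
Check: V = 2.13 m/s, Re = 3.53×10^5, f = 0.01636, h_f = 22.3 m ≈ 23.9 m ✓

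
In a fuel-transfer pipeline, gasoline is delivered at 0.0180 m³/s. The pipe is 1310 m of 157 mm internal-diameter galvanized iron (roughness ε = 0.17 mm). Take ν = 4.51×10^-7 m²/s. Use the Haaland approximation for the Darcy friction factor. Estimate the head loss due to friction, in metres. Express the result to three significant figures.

V = 4Q/(πD²) = 4·0.0180/(π·0.157²) = 0.9298 m/s
Re = VD/ν = 0.9298·0.157/4.51×10^-7 = 3.24×10^5 → turbulent
ε/D = 0.17/157 = 0.00108
Haaland: f = 0.02081
h_f = f(L/D)V²/(2g) = 0.02081·(1310/0.157)·0.9298²/(2·9.81) = 7.651 m

h_f ≈ 7.65 m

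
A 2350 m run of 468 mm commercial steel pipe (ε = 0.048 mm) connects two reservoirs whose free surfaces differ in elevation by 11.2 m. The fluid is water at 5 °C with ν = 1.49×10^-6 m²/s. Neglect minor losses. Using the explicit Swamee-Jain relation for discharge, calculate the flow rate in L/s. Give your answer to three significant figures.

Swamee-Jain (Type II): Q = -0.965·√(gD⁵h_f/L)·ln[ε/(3.7D) + √(3.17ν²L/(gD³h_f))]
√(gD⁵h_f/L) = √(9.81·0.468⁵·11.2/2350) = 0.03240
ε/(3.7D) = 2.77×10^-5; √(3.17ν²L/(gD³h_f)) = 3.83×10^-5
Q = -0.965·0.03240·ln(6.604×10^-5) = 0.3009 m³/s
Check: V = 1.75 m/s, Re = 5.49×10^5, f = 0.01435, h_f = 11.2 m ≈ 11.2 m ✓

Q ≈ 301 L/s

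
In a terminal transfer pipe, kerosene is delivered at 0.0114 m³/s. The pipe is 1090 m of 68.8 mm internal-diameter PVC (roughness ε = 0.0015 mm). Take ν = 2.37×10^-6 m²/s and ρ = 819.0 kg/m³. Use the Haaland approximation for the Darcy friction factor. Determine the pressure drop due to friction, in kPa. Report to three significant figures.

Δp ≈ 1120 kPa

V = 4Q/(πD²) = 4·0.0114/(π·0.0688²) = 3.066 m/s
Re = VD/ν = 3.066·0.0688/2.37×10^-6 = 8.90×10^4 → turbulent
ε/D = 0.0015/68.8 = 2.18×10^-5
Haaland: f = 0.01834
h_f = f(L/D)V²/(2g) = 0.01834·(1090/0.0688)·3.066²/(2·9.81) = 139.3 m
Δp = ρg·h_f = 819.0·9.81·139.3 = 1119 kPa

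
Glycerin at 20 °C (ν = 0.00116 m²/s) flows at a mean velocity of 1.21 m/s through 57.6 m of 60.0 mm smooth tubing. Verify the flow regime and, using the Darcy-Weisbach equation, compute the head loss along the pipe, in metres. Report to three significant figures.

h_f ≈ 73.3 m

Re = VD/ν = 1.21·0.06000/0.00116 = 62.6 → laminar (Re < 2300)
f = 64/Re = 1.023
h_f = f(L/D)V²/(2g) = 1.023·(57.6/0.06000)·1.21²/(2·9.81) = 73.26 m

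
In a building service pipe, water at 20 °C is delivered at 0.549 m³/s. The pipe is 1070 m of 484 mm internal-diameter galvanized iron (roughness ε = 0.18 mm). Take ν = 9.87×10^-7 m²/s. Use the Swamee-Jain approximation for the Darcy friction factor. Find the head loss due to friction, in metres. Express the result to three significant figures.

V = 4Q/(πD²) = 4·0.549/(π·0.484²) = 2.984 m/s
Re = VD/ν = 2.984·0.484/9.87×10^-7 = 1.46×10^6 → turbulent
ε/D = 0.18/484 = 3.72×10^-4
Swamee-Jain: f = 0.01616
h_f = f(L/D)V²/(2g) = 0.01616·(1070/0.484)·2.984²/(2·9.81) = 16.22 m

h_f ≈ 16.2 m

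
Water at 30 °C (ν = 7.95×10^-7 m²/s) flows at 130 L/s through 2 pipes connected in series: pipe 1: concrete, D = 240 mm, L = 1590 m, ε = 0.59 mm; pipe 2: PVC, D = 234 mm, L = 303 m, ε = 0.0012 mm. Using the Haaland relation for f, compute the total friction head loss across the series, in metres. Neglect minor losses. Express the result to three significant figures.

Pipe 1: V = 2.874 m/s, Re = 8.68×10^5, ε/D = 0.00246, f = 0.02497, h_1 = f(L/D)V²/2g = 69.63 m
Pipe 2: V = 3.023 m/s, Re = 8.90×10^5, ε/D = 5.13×10^-6, f = 0.01190, h_2 = f(L/D)V²/2g = 7.175 m
Series → Q common, losses add: H = Σh = 76.81 m

H ≈ 76.8 m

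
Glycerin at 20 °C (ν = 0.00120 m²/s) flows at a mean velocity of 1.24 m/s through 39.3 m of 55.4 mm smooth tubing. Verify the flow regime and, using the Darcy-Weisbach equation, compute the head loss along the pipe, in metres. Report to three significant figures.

Re = VD/ν = 1.24·0.05540/0.00120 = 57.2 → laminar (Re < 2300)
f = 64/Re = 1.118
h_f = f(L/D)V²/(2g) = 1.118·(39.3/0.05540)·1.24²/(2·9.81) = 62.15 m

h_f ≈ 62.2 m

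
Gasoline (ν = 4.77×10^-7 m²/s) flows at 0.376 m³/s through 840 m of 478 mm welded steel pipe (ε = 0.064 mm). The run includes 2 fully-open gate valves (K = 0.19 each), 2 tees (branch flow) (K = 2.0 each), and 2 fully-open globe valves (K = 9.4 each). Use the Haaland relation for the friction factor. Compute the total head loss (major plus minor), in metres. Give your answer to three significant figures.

H_L ≈ 10.4 m

V = 4Q/(πD²) = 2.095 m/s; V²/2g = 0.2238 m
Re = 2.10×10^6, ε/D = 1.34×10^-4 → f = 0.01327 (Haaland)
Major: h_f = f(L/D)·V²/2g = 0.01327·1757·0.2238 = 5.218 m
Minor: ΣK = 23.2; h_m = ΣK·V²/2g = 5.187 m
Total H_L = 5.218 + 5.187 = 10.40 m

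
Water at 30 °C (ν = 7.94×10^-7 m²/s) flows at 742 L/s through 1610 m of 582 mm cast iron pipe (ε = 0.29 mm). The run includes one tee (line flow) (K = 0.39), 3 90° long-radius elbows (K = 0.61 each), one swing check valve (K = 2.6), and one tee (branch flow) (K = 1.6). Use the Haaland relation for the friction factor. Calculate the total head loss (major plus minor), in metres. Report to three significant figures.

H_L ≈ 21.1 m

V = 4Q/(πD²) = 2.789 m/s; V²/2g = 0.3965 m
Re = 2.04×10^6, ε/D = 4.98×10^-4 → f = 0.01694 (Haaland)
Major: h_f = f(L/D)·V²/2g = 0.01694·2766·0.3965 = 18.58 m
Minor: ΣK = 6.42; h_m = ΣK·V²/2g = 2.545 m
Total H_L = 18.58 + 2.545 = 21.13 m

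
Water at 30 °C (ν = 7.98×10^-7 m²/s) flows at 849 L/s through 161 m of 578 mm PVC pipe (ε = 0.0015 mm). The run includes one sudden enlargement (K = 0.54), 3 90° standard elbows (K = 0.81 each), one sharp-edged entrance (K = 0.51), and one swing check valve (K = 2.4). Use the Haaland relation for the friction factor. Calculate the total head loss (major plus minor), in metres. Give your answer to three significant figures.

H_L ≈ 4.65 m

V = 4Q/(πD²) = 3.236 m/s; V²/2g = 0.5336 m
Re = 2.34×10^6, ε/D = 2.60×10^-6 → f = 0.01017 (Haaland)
Major: h_f = f(L/D)·V²/2g = 0.01017·278.5·0.5336 = 1.511 m
Minor: ΣK = 5.88; h_m = ΣK·V²/2g = 3.138 m
Total H_L = 1.511 + 3.138 = 4.649 m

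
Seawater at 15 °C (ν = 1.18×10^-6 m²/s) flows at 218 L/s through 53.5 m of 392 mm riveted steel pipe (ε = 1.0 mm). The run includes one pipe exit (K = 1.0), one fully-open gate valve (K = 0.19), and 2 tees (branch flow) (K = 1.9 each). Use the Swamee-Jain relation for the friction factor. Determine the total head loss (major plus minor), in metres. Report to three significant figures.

V = 4Q/(πD²) = 1.806 m/s; V²/2g = 0.1663 m
Re = 6.00×10^5, ε/D = 0.00255 → f = 0.02537 (Swamee-Jain)
Major: h_f = f(L/D)·V²/2g = 0.02537·136.5·0.1663 = 0.5758 m
Minor: ΣK = 4.99; h_m = ΣK·V²/2g = 0.8298 m
Total H_L = 0.5758 + 0.8298 = 1.406 m

H_L ≈ 1.41 m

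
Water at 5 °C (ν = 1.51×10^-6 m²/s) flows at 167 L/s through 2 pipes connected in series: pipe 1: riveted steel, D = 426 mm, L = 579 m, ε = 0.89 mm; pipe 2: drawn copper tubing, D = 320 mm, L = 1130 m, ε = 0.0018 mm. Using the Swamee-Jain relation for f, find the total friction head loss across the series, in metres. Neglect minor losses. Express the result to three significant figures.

H ≈ 12.8 m

Pipe 1: V = 1.172 m/s, Re = 3.31×10^5, ε/D = 0.00209, f = 0.02437, h_1 = f(L/D)V²/2g = 2.317 m
Pipe 2: V = 2.076 m/s, Re = 4.40×10^5, ε/D = 5.62×10^-6, f = 0.01348, h_2 = f(L/D)V²/2g = 10.46 m
Series → Q common, losses add: H = Σh = 12.78 m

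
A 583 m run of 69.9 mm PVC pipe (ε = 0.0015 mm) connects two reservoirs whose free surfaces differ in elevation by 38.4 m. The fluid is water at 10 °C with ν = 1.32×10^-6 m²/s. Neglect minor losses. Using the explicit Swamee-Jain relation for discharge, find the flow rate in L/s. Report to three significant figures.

Q ≈ 8.73 L/s

Swamee-Jain (Type II): Q = -0.965·√(gD⁵h_f/L)·ln[ε/(3.7D) + √(3.17ν²L/(gD³h_f))]
√(gD⁵h_f/L) = √(9.81·0.0699⁵·38.4/583) = 0.001038
ε/(3.7D) = 5.80×10^-6; √(3.17ν²L/(gD³h_f)) = 1.58×10^-4
Q = -0.965·0.001038·ln(1.640×10^-4) = 0.008733 m³/s
Check: V = 2.28 m/s, Re = 1.21×10^5, f = 0.01733, h_f = 38.2 m ≈ 38.4 m ✓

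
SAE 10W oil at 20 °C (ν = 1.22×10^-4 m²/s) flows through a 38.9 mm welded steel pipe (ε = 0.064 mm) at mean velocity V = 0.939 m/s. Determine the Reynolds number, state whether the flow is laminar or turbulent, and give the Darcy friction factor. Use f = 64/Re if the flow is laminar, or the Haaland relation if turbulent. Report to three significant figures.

Re = VD/ν = 0.9390·0.0389/1.22×10^-4 = 299
Re < 2300 → laminar → f = 64/Re = 0.2138

Re ≈ 299; laminar; f = 64/Re ≈ 0.214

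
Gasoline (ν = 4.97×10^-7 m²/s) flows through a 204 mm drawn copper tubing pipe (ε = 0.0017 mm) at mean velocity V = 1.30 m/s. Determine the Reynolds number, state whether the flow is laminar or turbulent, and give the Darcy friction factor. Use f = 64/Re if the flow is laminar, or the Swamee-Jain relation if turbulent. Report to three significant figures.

Re ≈ 5.34×10^5; turbulent; f ≈ 0.0131

Re = VD/ν = 1.300·0.204/4.97×10^-7 = 5.34×10^5
Re > 4000 → turbulent; ε/D = 8.33×10^-6
Swamee-Jain: f = 0.01308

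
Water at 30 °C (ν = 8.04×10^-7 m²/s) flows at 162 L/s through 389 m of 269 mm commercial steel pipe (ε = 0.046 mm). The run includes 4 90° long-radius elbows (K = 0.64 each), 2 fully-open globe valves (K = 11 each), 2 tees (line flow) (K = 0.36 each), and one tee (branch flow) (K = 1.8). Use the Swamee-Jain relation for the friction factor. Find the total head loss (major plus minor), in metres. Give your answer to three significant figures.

V = 4Q/(πD²) = 2.850 m/s; V²/2g = 0.4141 m
Re = 9.54×10^5, ε/D = 1.71×10^-4 → f = 0.01448 (Swamee-Jain)
Major: h_f = f(L/D)·V²/2g = 0.01448·1446·0.4141 = 8.674 m
Minor: ΣK = 27.1; h_m = ΣK·V²/2g = 11.21 m
Total H_L = 8.674 + 11.21 = 19.89 m

H_L ≈ 19.9 m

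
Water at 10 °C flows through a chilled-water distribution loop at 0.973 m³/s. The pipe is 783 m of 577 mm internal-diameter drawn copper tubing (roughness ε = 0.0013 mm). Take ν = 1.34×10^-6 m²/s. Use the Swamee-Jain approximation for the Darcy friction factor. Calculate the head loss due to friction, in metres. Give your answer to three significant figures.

V = 4Q/(πD²) = 4·0.973/(π·0.577²) = 3.721 m/s
Re = VD/ν = 3.721·0.577/1.34×10^-6 = 1.60×10^6 → turbulent
ε/D = 0.0013/577 = 2.25×10^-6
Swamee-Jain: f = 0.01081
h_f = f(L/D)V²/(2g) = 0.01081·(783/0.577)·3.721²/(2·9.81) = 10.36 m

h_f ≈ 10.4 m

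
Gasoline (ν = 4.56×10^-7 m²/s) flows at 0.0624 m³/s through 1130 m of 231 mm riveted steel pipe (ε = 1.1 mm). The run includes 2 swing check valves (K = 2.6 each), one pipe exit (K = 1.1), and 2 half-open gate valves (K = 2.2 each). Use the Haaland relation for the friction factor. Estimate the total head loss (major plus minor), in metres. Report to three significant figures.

H_L ≈ 17.8 m

V = 4Q/(πD²) = 1.489 m/s; V²/2g = 0.1130 m
Re = 7.54×10^5, ε/D = 0.00476 → f = 0.03010 (Haaland)
Major: h_f = f(L/D)·V²/2g = 0.03010·4892·0.1130 = 16.64 m
Minor: ΣK = 10.7; h_m = ΣK·V²/2g = 1.209 m
Total H_L = 16.64 + 1.209 = 17.85 m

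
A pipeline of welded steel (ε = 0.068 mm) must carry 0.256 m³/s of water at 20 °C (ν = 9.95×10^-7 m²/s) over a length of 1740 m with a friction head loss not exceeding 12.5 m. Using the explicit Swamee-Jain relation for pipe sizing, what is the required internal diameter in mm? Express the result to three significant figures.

Swamee-Jain (Type III): D = 0.66·[ε^1.25·(LQ²/(gh_f))^4.75 + ν·Q^9.4·(L/(gh_f))^5.2]^0.04
LQ²/(gh_f) = 0.9299; L/(gh_f) = 14.19
Term 1 = ε^1.25·(…)^4.75 = 4.37×10^-6; Term 2 = ν·Q^9.4·(…)^5.2 = 2.66×10^-6
D = 0.66·(4.37×10^-6 + 2.66×10^-6)^0.04 = 0.4106 m = 411 mm
Check: V = 1.93 m/s, Re = 7.98×10^5, f = 0.01460, h_f = 11.8 m ≈ 12.5 m ✓

D ≈ 411 mm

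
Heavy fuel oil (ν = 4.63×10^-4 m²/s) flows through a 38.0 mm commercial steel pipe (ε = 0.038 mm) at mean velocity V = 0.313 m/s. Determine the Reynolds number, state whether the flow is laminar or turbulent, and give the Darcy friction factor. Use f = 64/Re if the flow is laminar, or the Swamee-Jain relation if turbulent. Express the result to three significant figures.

Re ≈ 25.7; laminar; f = 64/Re ≈ 2.49

Re = VD/ν = 0.3130·0.0380/4.63×10^-4 = 25.7
Re < 2300 → laminar → f = 64/Re = 2.491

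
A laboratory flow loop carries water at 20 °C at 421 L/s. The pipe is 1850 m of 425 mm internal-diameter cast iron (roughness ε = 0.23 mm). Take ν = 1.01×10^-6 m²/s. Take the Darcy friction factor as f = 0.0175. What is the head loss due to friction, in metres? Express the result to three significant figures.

V = 4Q/(πD²) = 4·0.421/(π·0.425²) = 2.968 m/s
h_f = f(L/D)V²/(2g) = 0.01750·(1850/0.425)·2.968²/(2·9.81) = 34.19 m

h_f ≈ 34.2 m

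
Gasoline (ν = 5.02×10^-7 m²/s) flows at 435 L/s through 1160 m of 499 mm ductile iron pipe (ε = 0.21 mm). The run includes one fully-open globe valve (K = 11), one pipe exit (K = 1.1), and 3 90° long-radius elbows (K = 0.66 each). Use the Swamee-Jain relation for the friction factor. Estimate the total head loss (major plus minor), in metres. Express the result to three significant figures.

V = 4Q/(πD²) = 2.224 m/s; V²/2g = 0.2522 m
Re = 2.21×10^6, ε/D = 4.21×10^-4 → f = 0.01641 (Swamee-Jain)
Major: h_f = f(L/D)·V²/2g = 0.01641·2325·0.2522 = 9.619 m
Minor: ΣK = 14.1; h_m = ΣK·V²/2g = 3.551 m
Total H_L = 9.619 + 3.551 = 13.17 m

H_L ≈ 13.2 m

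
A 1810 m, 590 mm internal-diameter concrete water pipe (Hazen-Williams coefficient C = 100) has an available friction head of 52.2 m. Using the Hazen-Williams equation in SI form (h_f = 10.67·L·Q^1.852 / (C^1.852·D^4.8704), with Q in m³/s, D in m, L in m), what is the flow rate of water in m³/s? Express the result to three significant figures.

Rearranging: Q = [h_f·C^1.852·D^4.8704 / (10.67·L)]^(1/1.852)
Q = [52.2·100^1.852·0.590^4.8704 / (10.67·1810)]^0.540 = 1.025 m³/s

Q ≈ 1.02 m³/s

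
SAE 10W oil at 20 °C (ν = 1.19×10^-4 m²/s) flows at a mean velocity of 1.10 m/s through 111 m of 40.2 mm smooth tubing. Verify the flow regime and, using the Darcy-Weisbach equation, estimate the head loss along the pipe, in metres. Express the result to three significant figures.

h_f ≈ 29.3 m

Re = VD/ν = 1.10·0.04020/1.19×10^-4 = 372 → laminar (Re < 2300)
f = 64/Re = 0.1722
h_f = f(L/D)V²/(2g) = 0.1722·(111/0.04020)·1.10²/(2·9.81) = 29.33 m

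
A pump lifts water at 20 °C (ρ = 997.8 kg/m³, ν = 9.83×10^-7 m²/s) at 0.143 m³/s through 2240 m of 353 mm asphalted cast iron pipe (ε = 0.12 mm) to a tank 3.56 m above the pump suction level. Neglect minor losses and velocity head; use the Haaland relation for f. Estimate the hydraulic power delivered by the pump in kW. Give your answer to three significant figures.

V = 4Q/(πD²) = 1.461 m/s; Re = 5.25×10^5; ε/D = 3.40×10^-4; f = 0.01642
h_f = f(L/D)V²/2g = 11.34 m
Total head H = z + h_f = 3.56 + 11.34 = 14.90 m
P_hyd = ρgQH = 997.8·9.81·0.143·14.90 = 20.85 kW

P_hyd ≈ 20.9 kW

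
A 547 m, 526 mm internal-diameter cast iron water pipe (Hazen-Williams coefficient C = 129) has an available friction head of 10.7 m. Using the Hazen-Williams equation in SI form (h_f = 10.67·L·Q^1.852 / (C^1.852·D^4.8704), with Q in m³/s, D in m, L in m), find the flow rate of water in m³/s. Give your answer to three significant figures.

Rearranging: Q = [h_f·C^1.852·D^4.8704 / (10.67·L)]^(1/1.852)
Q = [10.7·129^1.852·0.526^4.8704 / (10.67·547)]^0.540 = 0.7927 m³/s

Q ≈ 0.793 m³/s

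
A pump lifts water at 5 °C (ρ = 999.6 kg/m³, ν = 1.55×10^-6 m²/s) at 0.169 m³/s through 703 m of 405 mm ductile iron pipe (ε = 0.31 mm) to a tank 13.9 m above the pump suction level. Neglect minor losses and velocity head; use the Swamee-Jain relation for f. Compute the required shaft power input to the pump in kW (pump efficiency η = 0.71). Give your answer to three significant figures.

P_shaft ≈ 39.4 kW

V = 4Q/(πD²) = 1.312 m/s; Re = 3.43×10^5; ε/D = 7.65×10^-4; f = 0.01957
h_f = f(L/D)V²/2g = 2.980 m
Total head H = z + h_f = 13.9 + 2.980 = 16.88 m
P_hyd = ρgQH = 999.6·9.81·0.169·16.88 = 27.97 kW
P_shaft = P_hyd/η = 27.97/0.71 = 39.40 kW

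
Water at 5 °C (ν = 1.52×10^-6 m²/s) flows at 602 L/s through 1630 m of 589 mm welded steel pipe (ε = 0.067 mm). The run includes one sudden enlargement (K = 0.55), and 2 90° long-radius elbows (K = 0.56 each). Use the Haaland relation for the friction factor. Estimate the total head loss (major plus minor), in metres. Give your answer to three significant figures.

V = 4Q/(πD²) = 2.209 m/s; V²/2g = 0.2488 m
Re = 8.56×10^5, ε/D = 1.14×10^-4 → f = 0.01369 (Haaland)
Major: h_f = f(L/D)·V²/2g = 0.01369·2767·0.2488 = 9.427 m
Minor: ΣK = 1.67; h_m = ΣK·V²/2g = 0.4155 m
Total H_L = 9.427 + 0.4155 = 9.842 m

H_L ≈ 9.84 m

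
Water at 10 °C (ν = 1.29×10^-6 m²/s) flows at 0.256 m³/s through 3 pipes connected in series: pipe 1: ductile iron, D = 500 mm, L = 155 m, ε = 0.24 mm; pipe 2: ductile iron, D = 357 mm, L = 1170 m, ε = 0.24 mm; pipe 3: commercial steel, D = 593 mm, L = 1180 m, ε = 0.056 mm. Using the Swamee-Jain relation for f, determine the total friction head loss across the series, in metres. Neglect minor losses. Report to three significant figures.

H ≈ 22.0 m

Pipe 1: V = 1.304 m/s, Re = 5.05×10^5, ε/D = 4.80×10^-4, f = 0.01764, h_1 = f(L/D)V²/2g = 0.4738 m
Pipe 2: V = 2.557 m/s, Re = 7.08×10^5, ε/D = 6.72×10^-4, f = 0.01854, h_2 = f(L/D)V²/2g = 20.26 m
Pipe 3: V = 0.9269 m/s, Re = 4.26×10^5, ε/D = 9.44×10^-5, f = 0.01468, h_3 = f(L/D)V²/2g = 1.279 m
Series → Q common, losses add: H = Σh = 22.01 m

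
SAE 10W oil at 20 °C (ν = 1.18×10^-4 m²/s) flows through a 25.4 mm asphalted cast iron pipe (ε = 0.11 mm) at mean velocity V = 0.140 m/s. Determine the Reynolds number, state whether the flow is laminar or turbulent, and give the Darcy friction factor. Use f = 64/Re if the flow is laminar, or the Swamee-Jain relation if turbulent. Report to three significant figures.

Re ≈ 30.1; laminar; f = 64/Re ≈ 2.12

Re = VD/ν = 0.1400·0.0254/1.18×10^-4 = 30.1
Re < 2300 → laminar → f = 64/Re = 2.124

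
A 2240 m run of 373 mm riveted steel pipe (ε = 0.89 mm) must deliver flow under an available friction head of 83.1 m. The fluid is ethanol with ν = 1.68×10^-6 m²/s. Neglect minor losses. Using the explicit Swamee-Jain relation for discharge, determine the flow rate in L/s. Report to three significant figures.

Q ≈ 362 L/s

Swamee-Jain (Type II): Q = -0.965·√(gD⁵h_f/L)·ln[ε/(3.7D) + √(3.17ν²L/(gD³h_f))]
√(gD⁵h_f/L) = √(9.81·0.373⁵·83.1/2240) = 0.05126
ε/(3.7D) = 6.45×10^-4; √(3.17ν²L/(gD³h_f)) = 2.18×10^-5
Q = -0.965·0.05126·ln(6.666×10^-4) = 0.3618 m³/s
Check: V = 3.31 m/s, Re = 7.35×10^5, f = 0.02487, h_f = 83.4 m ≈ 83.1 m ✓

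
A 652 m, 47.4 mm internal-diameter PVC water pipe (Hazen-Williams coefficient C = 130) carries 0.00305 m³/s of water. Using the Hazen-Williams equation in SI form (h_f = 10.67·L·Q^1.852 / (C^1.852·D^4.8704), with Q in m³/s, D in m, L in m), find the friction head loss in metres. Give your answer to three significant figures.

h_f ≈ 52.2 m

h_f = 10.67·652·0.00305^1.852 / (130^1.852·0.0474^4.8704) = 52.22 m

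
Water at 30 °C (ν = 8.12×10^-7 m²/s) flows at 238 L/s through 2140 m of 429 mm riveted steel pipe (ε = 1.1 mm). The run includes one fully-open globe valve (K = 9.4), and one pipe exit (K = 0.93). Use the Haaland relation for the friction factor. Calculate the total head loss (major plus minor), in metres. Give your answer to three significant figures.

V = 4Q/(πD²) = 1.647 m/s; V²/2g = 0.1382 m
Re = 8.70×10^5, ε/D = 0.00256 → f = 0.02525 (Haaland)
Major: h_f = f(L/D)·V²/2g = 0.02525·4988·0.1382 = 17.41 m
Minor: ΣK = 10.3; h_m = ΣK·V²/2g = 1.427 m
Total H_L = 17.41 + 1.427 = 18.84 m

H_L ≈ 18.8 m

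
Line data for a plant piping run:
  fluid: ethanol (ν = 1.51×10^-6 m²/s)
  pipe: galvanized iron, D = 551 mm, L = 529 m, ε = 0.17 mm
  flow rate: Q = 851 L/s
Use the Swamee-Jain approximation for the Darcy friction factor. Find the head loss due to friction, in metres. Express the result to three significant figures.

h_f ≈ 9.77 m

V = 4Q/(πD²) = 4·0.851/(π·0.551²) = 3.569 m/s
Re = VD/ν = 3.569·0.551/1.51×10^-6 = 1.30×10^6 → turbulent
ε/D = 0.17/551 = 3.09×10^-4
Swamee-Jain: f = 0.01567
h_f = f(L/D)V²/(2g) = 0.01567·(529/0.551)·3.569²/(2·9.81) = 9.768 m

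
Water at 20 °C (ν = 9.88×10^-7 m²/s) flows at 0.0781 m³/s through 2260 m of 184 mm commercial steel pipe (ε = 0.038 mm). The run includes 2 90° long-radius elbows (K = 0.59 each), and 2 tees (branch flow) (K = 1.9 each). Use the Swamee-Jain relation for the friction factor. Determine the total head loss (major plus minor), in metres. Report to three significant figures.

V = 4Q/(πD²) = 2.937 m/s; V²/2g = 0.4397 m
Re = 5.47×10^5, ε/D = 2.07×10^-4 → f = 0.01546 (Swamee-Jain)
Major: h_f = f(L/D)·V²/2g = 0.01546·12283·0.4397 = 83.48 m
Minor: ΣK = 4.98; h_m = ΣK·V²/2g = 2.190 m
Total H_L = 83.48 + 2.190 = 85.67 m

H_L ≈ 85.7 m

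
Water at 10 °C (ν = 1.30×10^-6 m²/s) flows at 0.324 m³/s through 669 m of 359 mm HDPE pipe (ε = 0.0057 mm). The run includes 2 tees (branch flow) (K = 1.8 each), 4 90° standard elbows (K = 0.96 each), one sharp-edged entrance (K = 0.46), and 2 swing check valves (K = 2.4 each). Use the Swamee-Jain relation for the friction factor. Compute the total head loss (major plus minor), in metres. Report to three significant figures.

V = 4Q/(πD²) = 3.201 m/s; V²/2g = 0.5222 m
Re = 8.84×10^5, ε/D = 1.59×10^-5 → f = 0.01221 (Swamee-Jain)
Major: h_f = f(L/D)·V²/2g = 0.01221·1864·0.5222 = 11.88 m
Minor: ΣK = 12.7; h_m = ΣK·V²/2g = 6.632 m
Total H_L = 11.88 + 6.632 = 18.51 m

H_L ≈ 18.5 m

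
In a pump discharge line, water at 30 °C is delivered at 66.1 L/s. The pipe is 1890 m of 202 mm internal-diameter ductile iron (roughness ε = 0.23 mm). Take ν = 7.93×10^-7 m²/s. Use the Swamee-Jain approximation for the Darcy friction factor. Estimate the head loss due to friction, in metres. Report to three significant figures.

h_f ≈ 42.4 m

V = 4Q/(πD²) = 4·0.0661/(π·0.202²) = 2.063 m/s
Re = VD/ν = 2.063·0.202/7.93×10^-7 = 5.25×10^5 → turbulent
ε/D = 0.23/202 = 0.00114
Swamee-Jain: f = 0.02091
h_f = f(L/D)V²/(2g) = 0.02091·(1890/0.202)·2.063²/(2·9.81) = 42.42 m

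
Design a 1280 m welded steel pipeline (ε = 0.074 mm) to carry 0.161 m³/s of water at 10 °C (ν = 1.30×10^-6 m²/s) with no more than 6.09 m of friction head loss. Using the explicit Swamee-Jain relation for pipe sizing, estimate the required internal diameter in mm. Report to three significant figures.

Swamee-Jain (Type III): D = 0.66·[ε^1.25·(LQ²/(gh_f))^4.75 + ν·Q^9.4·(L/(gh_f))^5.2]^0.04
LQ²/(gh_f) = 0.5554; L/(gh_f) = 21.43
Term 1 = ε^1.25·(…)^4.75 = 4.20×10^-7; Term 2 = ν·Q^9.4·(…)^5.2 = 3.79×10^-7
D = 0.66·(4.20×10^-7 + 3.79×10^-7)^0.04 = 0.3764 m = 376 mm
Check: V = 1.45 m/s, Re = 4.19×10^5, f = 0.01573, h_f = 5.71 m ≈ 6.09 m ✓

D ≈ 376 mm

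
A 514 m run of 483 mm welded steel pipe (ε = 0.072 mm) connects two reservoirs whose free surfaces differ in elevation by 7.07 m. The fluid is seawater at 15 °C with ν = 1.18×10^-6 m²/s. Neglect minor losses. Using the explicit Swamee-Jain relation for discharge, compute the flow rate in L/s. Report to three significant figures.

Q ≈ 561 L/s

Swamee-Jain (Type II): Q = -0.965·√(gD⁵h_f/L)·ln[ε/(3.7D) + √(3.17ν²L/(gD³h_f))]
√(gD⁵h_f/L) = √(9.81·0.483⁵·7.07/514) = 0.05956
ε/(3.7D) = 4.03×10^-5; √(3.17ν²L/(gD³h_f)) = 1.70×10^-5
Q = -0.965·0.05956·ln(5.733×10^-5) = 0.5613 m³/s
Check: V = 3.06 m/s, Re = 1.25×10^6, f = 0.01397, h_f = 7.11 m ≈ 7.07 m ✓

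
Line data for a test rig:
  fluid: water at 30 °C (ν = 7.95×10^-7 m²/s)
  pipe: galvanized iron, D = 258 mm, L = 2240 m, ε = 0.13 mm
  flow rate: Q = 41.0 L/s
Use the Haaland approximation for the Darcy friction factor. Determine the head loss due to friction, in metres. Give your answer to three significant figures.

h_f ≈ 4.98 m

V = 4Q/(πD²) = 4·0.0410/(π·0.258²) = 0.7843 m/s
Re = VD/ν = 0.7843·0.258/7.95×10^-7 = 2.55×10^5 → turbulent
ε/D = 0.13/258 = 5.04×10^-4
Haaland: f = 0.01830
h_f = f(L/D)V²/(2g) = 0.01830·(2240/0.258)·0.7843²/(2·9.81) = 4.982 m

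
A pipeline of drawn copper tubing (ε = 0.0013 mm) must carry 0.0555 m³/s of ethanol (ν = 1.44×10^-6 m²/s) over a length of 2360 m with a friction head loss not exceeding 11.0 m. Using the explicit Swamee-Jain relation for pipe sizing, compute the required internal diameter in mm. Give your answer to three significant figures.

D ≈ 247 mm

Swamee-Jain (Type III): D = 0.66·[ε^1.25·(LQ²/(gh_f))^4.75 + ν·Q^9.4·(L/(gh_f))^5.2]^0.04
LQ²/(gh_f) = 0.06737; L/(gh_f) = 21.87
Term 1 = ε^1.25·(…)^4.75 = 1.20×10^-13; Term 2 = ν·Q^9.4·(…)^5.2 = 2.10×10^-11
D = 0.66·(1.20×10^-13 + 2.10×10^-11)^0.04 = 0.2469 m = 247 mm
Check: V = 1.16 m/s, Re = 1.99×10^5, f = 0.01560, h_f = 10.2 m ≈ 11.0 m ✓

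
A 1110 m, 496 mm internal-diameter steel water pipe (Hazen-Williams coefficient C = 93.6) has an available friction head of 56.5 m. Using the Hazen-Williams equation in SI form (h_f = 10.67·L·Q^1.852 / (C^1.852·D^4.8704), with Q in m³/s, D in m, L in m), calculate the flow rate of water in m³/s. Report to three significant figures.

Q ≈ 0.826 m³/s

Rearranging: Q = [h_f·C^1.852·D^4.8704 / (10.67·L)]^(1/1.852)
Q = [56.5·93.6^1.852·0.496^4.8704 / (10.67·1110)]^0.540 = 0.8260 m³/s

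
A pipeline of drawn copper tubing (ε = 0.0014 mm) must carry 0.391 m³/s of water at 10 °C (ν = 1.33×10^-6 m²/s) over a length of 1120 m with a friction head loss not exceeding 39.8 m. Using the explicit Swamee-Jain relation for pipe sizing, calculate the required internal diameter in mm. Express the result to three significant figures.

D ≈ 336 mm

Swamee-Jain (Type III): D = 0.66·[ε^1.25·(LQ²/(gh_f))^4.75 + ν·Q^9.4·(L/(gh_f))^5.2]^0.04
LQ²/(gh_f) = 0.4386; L/(gh_f) = 2.869
Term 1 = ε^1.25·(…)^4.75 = 9.60×10^-10; Term 2 = ν·Q^9.4·(…)^5.2 = 4.68×10^-8
D = 0.66·(9.60×10^-10 + 4.68×10^-8)^0.04 = 0.3363 m = 336 mm
Check: V = 4.40 m/s, Re = 1.11×10^6, f = 0.01151, h_f = 37.9 m ≈ 39.8 m ✓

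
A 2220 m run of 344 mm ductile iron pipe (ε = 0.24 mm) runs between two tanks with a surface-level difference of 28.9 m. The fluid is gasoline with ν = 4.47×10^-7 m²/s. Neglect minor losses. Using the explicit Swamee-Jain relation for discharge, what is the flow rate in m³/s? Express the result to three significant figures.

Q ≈ 0.204 m³/s

Swamee-Jain (Type II): Q = -0.965·√(gD⁵h_f/L)·ln[ε/(3.7D) + √(3.17ν²L/(gD³h_f))]
√(gD⁵h_f/L) = √(9.81·0.344⁵·28.9/2220) = 0.02480
ε/(3.7D) = 1.89×10^-4; √(3.17ν²L/(gD³h_f)) = 1.10×10^-5
Q = -0.965·0.02480·ln(1.996×10^-4) = 0.2039 m³/s
Check: V = 2.19 m/s, Re = 1.69×10^6, f = 0.01833, h_f = 29.0 m ≈ 28.9 m ✓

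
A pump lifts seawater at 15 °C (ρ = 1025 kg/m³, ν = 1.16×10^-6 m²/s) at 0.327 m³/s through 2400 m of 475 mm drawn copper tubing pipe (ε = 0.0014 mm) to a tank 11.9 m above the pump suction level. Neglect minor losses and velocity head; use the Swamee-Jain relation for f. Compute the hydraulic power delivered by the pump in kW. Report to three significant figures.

P_hyd ≈ 74.4 kW

V = 4Q/(πD²) = 1.845 m/s; Re = 7.56×10^5; ε/D = 2.95×10^-6; f = 0.01224
h_f = f(L/D)V²/2g = 10.73 m
Total head H = z + h_f = 11.9 + 10.73 = 22.63 m
P_hyd = ρgQH = 1025·9.81·0.327·22.63 = 74.41 kW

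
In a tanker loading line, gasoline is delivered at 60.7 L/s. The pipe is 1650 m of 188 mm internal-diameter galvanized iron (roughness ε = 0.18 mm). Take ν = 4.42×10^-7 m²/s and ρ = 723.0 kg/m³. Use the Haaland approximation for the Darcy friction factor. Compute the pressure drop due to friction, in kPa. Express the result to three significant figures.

V = 4Q/(πD²) = 4·0.0607/(π·0.188²) = 2.187 m/s
Re = VD/ν = 2.187·0.188/4.42×10^-7 = 9.30×10^5 → turbulent
ε/D = 0.18/188 = 9.57×10^-4
Haaland: f = 0.01976
h_f = f(L/D)V²/(2g) = 0.01976·(1650/0.188)·2.187²/(2·9.81) = 42.27 m
Δp = ρg·h_f = 723.0·9.81·42.27 = 299.8 kPa

Δp ≈ 300 kPa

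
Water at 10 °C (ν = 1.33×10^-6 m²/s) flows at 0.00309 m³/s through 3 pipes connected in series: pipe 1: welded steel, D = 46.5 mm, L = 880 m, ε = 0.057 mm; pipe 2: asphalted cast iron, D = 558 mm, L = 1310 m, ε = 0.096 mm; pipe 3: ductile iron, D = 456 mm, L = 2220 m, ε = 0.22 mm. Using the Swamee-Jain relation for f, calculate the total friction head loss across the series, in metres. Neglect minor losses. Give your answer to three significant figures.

H ≈ 77.1 m

Pipe 1: V = 1.820 m/s, Re = 6.36×10^4, ε/D = 0.00123, f = 0.02413, h_1 = f(L/D)V²/2g = 77.05 m
Pipe 2: V = 0.01264 m/s, Re = 5300, ε/D = 1.72×10^-4, f = 0.03741, h_2 = f(L/D)V²/2g = 7.146×10^-4 m
Pipe 3: V = 0.01892 m/s, Re = 6490, ε/D = 4.82×10^-4, f = 0.03570, h_3 = f(L/D)V²/2g = 0.003172 m
Series → Q common, losses add: H = Σh = 77.05 m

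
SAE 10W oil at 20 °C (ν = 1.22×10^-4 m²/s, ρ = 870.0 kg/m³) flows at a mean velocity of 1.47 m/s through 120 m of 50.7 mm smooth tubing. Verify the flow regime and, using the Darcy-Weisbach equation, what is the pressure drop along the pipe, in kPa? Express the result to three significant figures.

Δp ≈ 233 kPa

Re = VD/ν = 1.47·0.05070/1.22×10^-4 = 611 → laminar (Re < 2300)
f = 64/Re = 0.1048
h_f = f(L/D)V²/(2g) = 0.1048·(120/0.05070)·1.47²/(2·9.81) = 27.31 m
Δp = ρg·h_f = 870.0·9.81·27.31 = 233.1 kPa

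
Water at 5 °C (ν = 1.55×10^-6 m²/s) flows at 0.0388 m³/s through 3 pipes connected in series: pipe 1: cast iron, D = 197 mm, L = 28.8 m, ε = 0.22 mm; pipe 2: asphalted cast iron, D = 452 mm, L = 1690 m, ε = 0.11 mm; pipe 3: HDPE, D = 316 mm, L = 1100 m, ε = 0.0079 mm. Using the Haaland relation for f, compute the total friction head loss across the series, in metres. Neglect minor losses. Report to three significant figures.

H ≈ 1.26 m

Pipe 1: V = 1.273 m/s, Re = 1.62×10^5, ε/D = 0.00112, f = 0.02161, h_1 = f(L/D)V²/2g = 0.2610 m
Pipe 2: V = 0.2418 m/s, Re = 7.05×10^4, ε/D = 2.43×10^-4, f = 0.02010, h_2 = f(L/D)V²/2g = 0.2240 m
Pipe 3: V = 0.4947 m/s, Re = 1.01×10^5, ε/D = 2.50×10^-5, f = 0.01789, h_3 = f(L/D)V²/2g = 0.7769 m
Series → Q common, losses add: H = Σh = 1.262 m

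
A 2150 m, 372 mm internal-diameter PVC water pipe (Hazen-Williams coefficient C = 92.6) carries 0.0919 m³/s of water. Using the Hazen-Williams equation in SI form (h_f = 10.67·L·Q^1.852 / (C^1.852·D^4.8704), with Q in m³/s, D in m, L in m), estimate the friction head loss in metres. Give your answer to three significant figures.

h_f ≈ 7.76 m

h_f = 10.67·2150·0.0919^1.852 / (92.6^1.852·0.372^4.8704) = 7.765 m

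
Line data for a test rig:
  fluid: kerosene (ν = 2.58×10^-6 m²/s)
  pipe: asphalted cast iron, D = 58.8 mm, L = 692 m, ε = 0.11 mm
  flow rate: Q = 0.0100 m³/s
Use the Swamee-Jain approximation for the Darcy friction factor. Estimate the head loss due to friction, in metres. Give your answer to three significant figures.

h_f ≈ 206 m

V = 4Q/(πD²) = 4·0.0100/(π·0.0588²) = 3.683 m/s
Re = VD/ν = 3.683·0.0588/2.58×10^-6 = 8.39×10^4 → turbulent
ε/D = 0.11/58.8 = 0.00187
Swamee-Jain: f = 0.02529
h_f = f(L/D)V²/(2g) = 0.02529·(692/0.0588)·3.683²/(2·9.81) = 205.8 m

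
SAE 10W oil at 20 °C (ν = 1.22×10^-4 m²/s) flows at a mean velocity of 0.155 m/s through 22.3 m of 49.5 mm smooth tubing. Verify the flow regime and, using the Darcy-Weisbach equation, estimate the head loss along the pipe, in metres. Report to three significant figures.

Re = VD/ν = 0.155·0.04950/1.22×10^-4 = 62.9 → laminar (Re < 2300)
f = 64/Re = 1.018
h_f = f(L/D)V²/(2g) = 1.018·(22.3/0.04950)·0.155²/(2·9.81) = 0.5614 m

h_f ≈ 0.561 m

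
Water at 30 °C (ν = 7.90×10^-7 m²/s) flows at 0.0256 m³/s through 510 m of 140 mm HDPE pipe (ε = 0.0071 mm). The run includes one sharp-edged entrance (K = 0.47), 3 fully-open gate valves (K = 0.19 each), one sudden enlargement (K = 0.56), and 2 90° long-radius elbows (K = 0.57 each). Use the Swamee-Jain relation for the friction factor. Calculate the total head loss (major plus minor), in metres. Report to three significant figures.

H_L ≈ 8.08 m

V = 4Q/(πD²) = 1.663 m/s; V²/2g = 0.1410 m
Re = 2.95×10^5, ε/D = 5.07×10^-5 → f = 0.01499 (Swamee-Jain)
Major: h_f = f(L/D)·V²/2g = 0.01499·3643·0.1410 = 7.695 m
Minor: ΣK = 2.74; h_m = ΣK·V²/2g = 0.3862 m
Total H_L = 7.695 + 0.3862 = 8.081 m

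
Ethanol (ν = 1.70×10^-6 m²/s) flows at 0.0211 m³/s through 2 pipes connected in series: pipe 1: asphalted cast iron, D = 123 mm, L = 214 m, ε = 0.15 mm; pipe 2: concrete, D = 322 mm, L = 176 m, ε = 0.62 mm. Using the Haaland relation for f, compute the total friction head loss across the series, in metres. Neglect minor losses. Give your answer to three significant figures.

H ≈ 6.28 m

Pipe 1: V = 1.776 m/s, Re = 1.28×10^5, ε/D = 0.00122, f = 0.02229, h_1 = f(L/D)V²/2g = 6.234 m
Pipe 2: V = 0.2591 m/s, Re = 4.91×10^4, ε/D = 0.00193, f = 0.02615, h_2 = f(L/D)V²/2g = 0.04892 m
Series → Q common, losses add: H = Σh = 6.282 m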